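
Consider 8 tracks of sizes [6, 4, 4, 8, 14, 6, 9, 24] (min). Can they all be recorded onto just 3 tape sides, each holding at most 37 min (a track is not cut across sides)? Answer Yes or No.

A valid assignment using 3 tape sides:
  side 1: 24 + 9 + 4 = 37
  side 2: 14 + 8 + 6 + 6 = 34
  side 3: 4 = 4
Every load is within 37 min, so 3 tape sides suffice.

Yes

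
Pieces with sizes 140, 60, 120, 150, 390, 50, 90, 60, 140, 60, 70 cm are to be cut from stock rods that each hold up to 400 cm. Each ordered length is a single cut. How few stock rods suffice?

4

Total = 390 + 150 + 140 + 140 + 120 + 90 + 70 + 60 + 60 + 60 + 50 = 1330 cm.
Lower bound: ⌈1330/400⌉ = 4 stock rods.
A packing using 4 stock rods:
  stock rod 1: 390 = 390
  stock rod 2: 150 + 140 + 90 = 380
  stock rod 3: 140 + 120 + 70 + 60 = 390
  stock rod 4: 60 + 60 + 50 = 170
This matches the lower bound, so 4 is optimal.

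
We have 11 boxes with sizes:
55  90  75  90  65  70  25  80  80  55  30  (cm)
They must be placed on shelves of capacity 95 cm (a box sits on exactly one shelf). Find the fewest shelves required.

9

Total = 90 + 90 + 80 + 80 + 75 + 70 + 65 + 55 + 55 + 30 + 25 = 715 cm.
Lower bound: ⌈715/95⌉ = 8 shelves.
Also, 9 boxes each exceed 95/2 cm, and no two of those can share a shelf, so at least 9 shelves are needed.
A packing using 9 shelves:
  shelf 1: 90 = 90
  shelf 2: 90 = 90
  shelf 3: 80 = 80
  shelf 4: 80 = 80
  shelf 5: 75 = 75
  shelf 6: 70 + 25 = 95
  shelf 7: 65 + 30 = 95
  shelf 8: 55 = 55
  shelf 9: 55 = 55
This matches the lower bound, so 9 is optimal.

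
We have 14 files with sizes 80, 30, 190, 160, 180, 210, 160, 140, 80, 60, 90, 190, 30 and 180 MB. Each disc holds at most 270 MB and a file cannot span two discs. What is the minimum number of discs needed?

8

Total = 210 + 190 + 190 + 180 + 180 + 160 + 160 + 140 + 90 + 80 + 80 + 60 + 30 + 30 = 1780 MB.
Lower bound: ⌈1780/270⌉ = 7 discs.
Also, 8 files each exceed 135 MB, and no two of those can share a disc, so at least 8 discs are needed.
A packing using 8 discs:
  disc 1: 210 + 60 = 270
  disc 2: 190 + 80 = 270
  disc 3: 190 + 80 = 270
  disc 4: 180 + 90 = 270
  disc 5: 180 + 30 + 30 = 240
  disc 6: 160 = 160
  disc 7: 160 = 160
  disc 8: 140 = 140
This matches the lower bound, so 8 is optimal.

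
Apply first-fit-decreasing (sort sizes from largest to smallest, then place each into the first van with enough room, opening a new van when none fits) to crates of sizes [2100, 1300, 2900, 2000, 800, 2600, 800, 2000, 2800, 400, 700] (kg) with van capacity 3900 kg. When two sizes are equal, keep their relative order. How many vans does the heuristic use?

Sorted descending: 2900, 2800, 2600, 2100, 2000, 2000, 1300, 800, 800, 700, 400.
  2900 → van 1 (new)  [load 2900/3900]
  2800 → van 2 (new)  [load 2800/3900]
  2600 → van 3 (new)  [load 2600/3900]
  2100 → van 4 (new)  [load 2100/3900]
  2000 → van 5 (new)  [load 2000/3900]
  2000 → van 6 (new)  [load 2000/3900]
  1300 → van 3  [load 3900/3900]
  800 → van 1  [load 3700/3900]
  800 → van 2  [load 3600/3900]
  700 → van 4  [load 2800/3900]
  400 → van 4  [load 3200/3900]
6 vans opened.

6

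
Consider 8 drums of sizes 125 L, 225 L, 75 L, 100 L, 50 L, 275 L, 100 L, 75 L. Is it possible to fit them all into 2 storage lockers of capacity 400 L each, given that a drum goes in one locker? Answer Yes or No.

No

Total = 1025 L; ⌈1025/400⌉ = 3.
At least 3 storage lockers are required, but only 2 are allowed.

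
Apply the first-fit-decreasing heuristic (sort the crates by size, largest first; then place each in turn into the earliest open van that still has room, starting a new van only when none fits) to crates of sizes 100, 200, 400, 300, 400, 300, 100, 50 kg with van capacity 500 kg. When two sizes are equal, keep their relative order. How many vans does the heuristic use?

Sorted descending: 400, 400, 300, 300, 200, 100, 100, 50.
  400 → van 1 (new)  [load 400/500]
  400 → van 2 (new)  [load 400/500]
  300 → van 3 (new)  [load 300/500]
  300 → van 4 (new)  [load 300/500]
  200 → van 3  [load 500/500]
  100 → van 1  [load 500/500]
  100 → van 2  [load 500/500]
  50 → van 4  [load 350/500]
4 vans opened.

4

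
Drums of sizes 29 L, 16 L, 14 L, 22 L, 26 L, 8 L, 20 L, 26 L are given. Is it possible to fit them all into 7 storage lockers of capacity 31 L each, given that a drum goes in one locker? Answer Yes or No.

Yes

A valid assignment using 6 storage lockers:
  locker 1: 29 = 29
  locker 2: 26 = 26
  locker 3: 26 = 26
  locker 4: 22 + 8 = 30
  locker 5: 20 = 20
  locker 6: 16 + 14 = 30
That uses only 6 ≤ 7, so 7 storage lockers are enough.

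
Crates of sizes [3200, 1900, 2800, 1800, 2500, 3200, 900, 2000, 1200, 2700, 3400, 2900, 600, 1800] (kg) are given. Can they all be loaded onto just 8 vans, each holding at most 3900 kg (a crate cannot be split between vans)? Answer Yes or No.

No

Total = 30900 kg; ⌈30900/3900⌉ = 8.
The bound of 8 does not rule out 8, but exhaustive search shows no assignment into 8 vans of capacity 3900 kg exists — the minimum is 9.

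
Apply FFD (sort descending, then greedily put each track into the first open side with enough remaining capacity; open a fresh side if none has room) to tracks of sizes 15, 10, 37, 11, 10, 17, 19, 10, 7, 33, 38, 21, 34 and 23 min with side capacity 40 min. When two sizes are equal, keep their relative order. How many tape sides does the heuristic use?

Sorted descending: 38, 37, 34, 33, 23, 21, 19, 17, 15, 11, 10, 10, 10, 7.
  38 → side 1 (new)  [load 38/40]
  37 → side 2 (new)  [load 37/40]
  34 → side 3 (new)  [load 34/40]
  33 → side 4 (new)  [load 33/40]
  23 → side 5 (new)  [load 23/40]
  21 → side 6 (new)  [load 21/40]
  19 → side 6  [load 40/40]
  17 → side 5  [load 40/40]
  15 → side 7 (new)  [load 15/40]
  11 → side 7  [load 26/40]
  10 → side 7  [load 36/40]
  10 → side 8 (new)  [load 10/40]
  10 → side 8  [load 20/40]
  7 → side 4  [load 40/40]
8 tape sides opened.

8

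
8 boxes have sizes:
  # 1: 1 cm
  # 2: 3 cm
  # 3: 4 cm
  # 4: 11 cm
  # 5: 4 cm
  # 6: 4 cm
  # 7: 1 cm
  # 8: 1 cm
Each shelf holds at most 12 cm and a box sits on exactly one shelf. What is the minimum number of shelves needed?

Total = 11 + 4 + 4 + 4 + 3 + 1 + 1 + 1 = 29 cm.
Lower bound: ⌈29/12⌉ = 3 shelves.
A packing using 3 shelves:
  shelf 1: 11 + 1 = 12
  shelf 2: 4 + 4 + 4 = 12
  shelf 3: 3 + 1 + 1 = 5
This matches the lower bound, so 3 is optimal.

3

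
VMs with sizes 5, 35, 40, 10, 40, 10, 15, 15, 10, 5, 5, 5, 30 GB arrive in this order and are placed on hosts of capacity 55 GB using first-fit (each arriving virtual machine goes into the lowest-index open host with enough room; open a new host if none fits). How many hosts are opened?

5

  5 → host 1 (new)  [load 5/55]
  35 → host 1  [load 40/55]
  40 → host 2 (new)  [load 40/55]
  10 → host 1  [load 50/55]
  40 → host 3 (new)  [load 40/55]
  10 → host 2  [load 50/55]
  15 → host 3  [load 55/55]
  15 → host 4 (new)  [load 15/55]
  10 → host 4  [load 25/55]
  5 → host 1  [load 55/55]
  5 → host 2  [load 55/55]
  5 → host 4  [load 30/55]
  30 → host 5 (new)  [load 30/55]
5 hosts opened.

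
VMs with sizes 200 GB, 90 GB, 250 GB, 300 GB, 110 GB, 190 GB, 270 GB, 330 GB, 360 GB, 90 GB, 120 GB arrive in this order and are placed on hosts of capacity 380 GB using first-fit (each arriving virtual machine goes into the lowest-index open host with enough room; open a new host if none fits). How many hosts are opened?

  200 → host 1 (new)  [load 200/380]
  90 → host 1  [load 290/380]
  250 → host 2 (new)  [load 250/380]
  300 → host 3 (new)  [load 300/380]
  110 → host 2  [load 360/380]
  190 → host 4 (new)  [load 190/380]
  270 → host 5 (new)  [load 270/380]
  330 → host 6 (new)  [load 330/380]
  360 → host 7 (new)  [load 360/380]
  90 → host 1  [load 380/380]
  120 → host 4  [load 310/380]
7 hosts opened.

7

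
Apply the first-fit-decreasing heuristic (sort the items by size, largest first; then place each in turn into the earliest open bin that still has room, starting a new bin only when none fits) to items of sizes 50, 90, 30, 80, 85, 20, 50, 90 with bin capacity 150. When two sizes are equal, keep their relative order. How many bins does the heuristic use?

4

Sorted descending: 90, 90, 85, 80, 50, 50, 30, 20.
  90 → bin 1 (new)  [load 90/150]
  90 → bin 2 (new)  [load 90/150]
  85 → bin 3 (new)  [load 85/150]
  80 → bin 4 (new)  [load 80/150]
  50 → bin 1  [load 140/150]
  50 → bin 2  [load 140/150]
  30 → bin 3  [load 115/150]
  20 → bin 3  [load 135/150]
4 bins opened.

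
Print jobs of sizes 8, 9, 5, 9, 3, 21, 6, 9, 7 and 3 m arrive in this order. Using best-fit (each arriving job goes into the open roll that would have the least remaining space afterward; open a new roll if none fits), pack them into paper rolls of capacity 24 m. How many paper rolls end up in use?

  8 → roll 1 (new)  [load 8/24]
  9 → roll 1  [load 17/24]
  5 → roll 1  [load 22/24]
  9 → roll 2 (new)  [load 9/24]
  3 → roll 2  [load 12/24]
  21 → roll 3 (new)  [load 21/24]
  6 → roll 2  [load 18/24]
  9 → roll 4 (new)  [load 9/24]
  7 → roll 4  [load 16/24]
  3 → roll 3  [load 24/24]
4 paper rolls opened.

4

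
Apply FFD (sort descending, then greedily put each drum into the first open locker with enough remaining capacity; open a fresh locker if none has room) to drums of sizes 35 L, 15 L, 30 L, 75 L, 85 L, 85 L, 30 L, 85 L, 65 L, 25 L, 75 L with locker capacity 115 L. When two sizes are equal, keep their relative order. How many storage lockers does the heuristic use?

Sorted descending: 85, 85, 85, 75, 75, 65, 35, 30, 30, 25, 15.
  85 → locker 1 (new)  [load 85/115]
  85 → locker 2 (new)  [load 85/115]
  85 → locker 3 (new)  [load 85/115]
  75 → locker 4 (new)  [load 75/115]
  75 → locker 5 (new)  [load 75/115]
  65 → locker 6 (new)  [load 65/115]
  35 → locker 4  [load 110/115]
  30 → locker 1  [load 115/115]
  30 → locker 2  [load 115/115]
  25 → locker 3  [load 110/115]
  15 → locker 5  [load 90/115]
6 storage lockers opened.

6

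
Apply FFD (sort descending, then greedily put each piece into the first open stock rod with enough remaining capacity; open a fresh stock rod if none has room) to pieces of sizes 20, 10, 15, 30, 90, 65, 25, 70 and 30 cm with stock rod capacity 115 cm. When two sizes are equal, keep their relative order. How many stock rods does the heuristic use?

4

Sorted descending: 90, 70, 65, 30, 30, 25, 20, 15, 10.
  90 → stock rod 1 (new)  [load 90/115]
  70 → stock rod 2 (new)  [load 70/115]
  65 → stock rod 3 (new)  [load 65/115]
  30 → stock rod 2  [load 100/115]
  30 → stock rod 3  [load 95/115]
  25 → stock rod 1  [load 115/115]
  20 → stock rod 3  [load 115/115]
  15 → stock rod 2  [load 115/115]
  10 → stock rod 4 (new)  [load 10/115]
4 stock rods opened.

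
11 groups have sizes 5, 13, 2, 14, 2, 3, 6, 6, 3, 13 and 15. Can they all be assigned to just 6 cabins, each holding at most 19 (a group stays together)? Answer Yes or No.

Yes

A valid assignment using 5 cabins:
  cabin 1: 15 + 3 = 18
  cabin 2: 14 + 5 = 19
  cabin 3: 13 + 6 = 19
  cabin 4: 13 + 6 = 19
  cabin 5: 3 + 2 + 2 = 7
That uses only 5 ≤ 6, so 6 cabins are enough.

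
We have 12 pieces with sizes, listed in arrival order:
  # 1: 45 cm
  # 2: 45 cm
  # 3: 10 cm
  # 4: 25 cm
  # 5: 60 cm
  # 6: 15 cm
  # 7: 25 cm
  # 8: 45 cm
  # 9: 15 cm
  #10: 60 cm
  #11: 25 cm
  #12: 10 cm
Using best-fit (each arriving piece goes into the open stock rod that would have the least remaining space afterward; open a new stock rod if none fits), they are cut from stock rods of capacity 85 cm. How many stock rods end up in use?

  45 → stock rod 1 (new)  [load 45/85]
  45 → stock rod 2 (new)  [load 45/85]
  10 → stock rod 1  [load 55/85]
  25 → stock rod 1  [load 80/85]
  60 → stock rod 3 (new)  [load 60/85]
  15 → stock rod 3  [load 75/85]
  25 → stock rod 2  [load 70/85]
  45 → stock rod 4 (new)  [load 45/85]
  15 → stock rod 2  [load 85/85]
  60 → stock rod 5 (new)  [load 60/85]
  25 → stock rod 5  [load 85/85]
  10 → stock rod 3  [load 85/85]
5 stock rods opened.

5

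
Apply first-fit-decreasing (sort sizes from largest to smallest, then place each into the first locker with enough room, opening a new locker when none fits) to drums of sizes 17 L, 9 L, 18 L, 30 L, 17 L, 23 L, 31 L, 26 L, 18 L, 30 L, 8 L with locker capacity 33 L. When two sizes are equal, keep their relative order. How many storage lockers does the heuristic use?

Sorted descending: 31, 30, 30, 26, 23, 18, 18, 17, 17, 9, 8.
  31 → locker 1 (new)  [load 31/33]
  30 → locker 2 (new)  [load 30/33]
  30 → locker 3 (new)  [load 30/33]
  26 → locker 4 (new)  [load 26/33]
  23 → locker 5 (new)  [load 23/33]
  18 → locker 6 (new)  [load 18/33]
  18 → locker 7 (new)  [load 18/33]
  17 → locker 8 (new)  [load 17/33]
  17 → locker 9 (new)  [load 17/33]
  9 → locker 5  [load 32/33]
  8 → locker 6  [load 26/33]
9 storage lockers opened.

9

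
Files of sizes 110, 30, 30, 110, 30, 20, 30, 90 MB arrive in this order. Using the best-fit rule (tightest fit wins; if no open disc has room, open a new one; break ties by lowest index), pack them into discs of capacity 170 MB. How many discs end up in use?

3

  110 → disc 1 (new)  [load 110/170]
  30 → disc 1  [load 140/170]
  30 → disc 1  [load 170/170]
  110 → disc 2 (new)  [load 110/170]
  30 → disc 2  [load 140/170]
  20 → disc 2  [load 160/170]
  30 → disc 3 (new)  [load 30/170]
  90 → disc 3  [load 120/170]
3 discs opened.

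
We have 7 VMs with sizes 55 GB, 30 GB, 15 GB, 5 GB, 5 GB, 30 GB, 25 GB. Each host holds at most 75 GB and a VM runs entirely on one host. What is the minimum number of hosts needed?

3

Total = 55 + 30 + 30 + 25 + 15 + 5 + 5 = 165 GB.
Lower bound: ⌈165/75⌉ = 3 hosts.
A packing using 3 hosts:
  host 1: 55 + 15 + 5 = 75
  host 2: 30 + 30 + 5 = 65
  host 3: 25 = 25
This matches the lower bound, so 3 is optimal.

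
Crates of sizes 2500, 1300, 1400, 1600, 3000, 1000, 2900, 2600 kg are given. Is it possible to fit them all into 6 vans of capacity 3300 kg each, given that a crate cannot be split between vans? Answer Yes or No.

Yes

A valid assignment using 6 vans:
  van 1: 3000 = 3000
  van 2: 2900 = 2900
  van 3: 2600 = 2600
  van 4: 2500 = 2500
  van 5: 1600 + 1400 = 3000
  van 6: 1300 + 1000 = 2300
Every load is within 3300 kg, so 6 vans suffice.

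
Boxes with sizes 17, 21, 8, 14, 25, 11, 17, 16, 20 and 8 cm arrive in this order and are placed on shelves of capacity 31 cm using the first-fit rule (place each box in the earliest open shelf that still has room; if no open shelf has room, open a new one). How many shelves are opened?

  17 → shelf 1 (new)  [load 17/31]
  21 → shelf 2 (new)  [load 21/31]
  8 → shelf 1  [load 25/31]
  14 → shelf 3 (new)  [load 14/31]
  25 → shelf 4 (new)  [load 25/31]
  11 → shelf 3  [load 25/31]
  17 → shelf 5 (new)  [load 17/31]
  16 → shelf 6 (new)  [load 16/31]
  20 → shelf 7 (new)  [load 20/31]
  8 → shelf 2  [load 29/31]
7 shelves opened.

7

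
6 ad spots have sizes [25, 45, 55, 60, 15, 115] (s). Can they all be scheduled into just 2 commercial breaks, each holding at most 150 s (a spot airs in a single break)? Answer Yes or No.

No

Total = 315 s; ⌈315/150⌉ = 3.
At least 3 commercial breaks are required, but only 2 are allowed.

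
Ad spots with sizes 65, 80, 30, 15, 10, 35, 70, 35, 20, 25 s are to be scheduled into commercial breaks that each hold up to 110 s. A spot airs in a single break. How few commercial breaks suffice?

Total = 80 + 70 + 65 + 35 + 35 + 30 + 25 + 20 + 15 + 10 = 385 s.
Lower bound: ⌈385/110⌉ = 4 commercial breaks.
A packing using 4 commercial breaks:
  break 1: 80 + 30 = 110
  break 2: 70 + 35 = 105
  break 3: 65 + 35 + 10 = 110
  break 4: 25 + 20 + 15 = 60
This matches the lower bound, so 4 is optimal.

4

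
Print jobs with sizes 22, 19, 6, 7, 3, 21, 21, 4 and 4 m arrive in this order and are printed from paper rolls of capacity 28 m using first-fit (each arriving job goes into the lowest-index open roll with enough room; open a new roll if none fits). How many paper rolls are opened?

4

  22 → roll 1 (new)  [load 22/28]
  19 → roll 2 (new)  [load 19/28]
  6 → roll 1  [load 28/28]
  7 → roll 2  [load 26/28]
  3 → roll 3 (new)  [load 3/28]
  21 → roll 3  [load 24/28]
  21 → roll 4 (new)  [load 21/28]
  4 → roll 3  [load 28/28]
  4 → roll 4  [load 25/28]
4 paper rolls opened.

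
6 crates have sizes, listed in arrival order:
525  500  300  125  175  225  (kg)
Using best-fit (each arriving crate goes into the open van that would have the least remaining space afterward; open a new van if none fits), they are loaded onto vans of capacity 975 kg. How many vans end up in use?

  525 → van 1 (new)  [load 525/975]
  500 → van 2 (new)  [load 500/975]
  300 → van 1  [load 825/975]
  125 → van 1  [load 950/975]
  175 → van 2  [load 675/975]
  225 → van 2  [load 900/975]
2 vans opened.

2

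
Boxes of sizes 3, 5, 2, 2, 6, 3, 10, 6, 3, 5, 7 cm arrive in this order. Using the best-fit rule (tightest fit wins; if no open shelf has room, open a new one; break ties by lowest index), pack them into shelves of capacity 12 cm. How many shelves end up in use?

5

  3 → shelf 1 (new)  [load 3/12]
  5 → shelf 1  [load 8/12]
  2 → shelf 1  [load 10/12]
  2 → shelf 1  [load 12/12]
  6 → shelf 2 (new)  [load 6/12]
  3 → shelf 2  [load 9/12]
  10 → shelf 3 (new)  [load 10/12]
  6 → shelf 4 (new)  [load 6/12]
  3 → shelf 2  [load 12/12]
  5 → shelf 4  [load 11/12]
  7 → shelf 5 (new)  [load 7/12]
5 shelves opened.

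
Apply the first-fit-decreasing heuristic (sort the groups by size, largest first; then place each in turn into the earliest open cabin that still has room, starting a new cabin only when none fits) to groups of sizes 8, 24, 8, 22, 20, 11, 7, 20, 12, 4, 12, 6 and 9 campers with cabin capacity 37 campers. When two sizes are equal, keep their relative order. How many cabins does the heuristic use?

Sorted descending: 24, 22, 20, 20, 12, 12, 11, 9, 8, 8, 7, 6, 4.
  24 → cabin 1 (new)  [load 24/37]
  22 → cabin 2 (new)  [load 22/37]
  20 → cabin 3 (new)  [load 20/37]
  20 → cabin 4 (new)  [load 20/37]
  12 → cabin 1  [load 36/37]
  12 → cabin 2  [load 34/37]
  11 → cabin 3  [load 31/37]
  9 → cabin 4  [load 29/37]
  8 → cabin 4  [load 37/37]
  8 → cabin 5 (new)  [load 8/37]
  7 → cabin 5  [load 15/37]
  6 → cabin 3  [load 37/37]
  4 → cabin 5  [load 19/37]
5 cabins opened.

5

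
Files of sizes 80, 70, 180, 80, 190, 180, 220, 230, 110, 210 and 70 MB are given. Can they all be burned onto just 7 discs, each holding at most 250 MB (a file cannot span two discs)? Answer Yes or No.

Total = 1620 MB; ⌈1620/250⌉ = 7.
The bound of 7 does not rule out 7, but exhaustive search shows no assignment into 7 discs of capacity 250 MB exists — the minimum is 8.

No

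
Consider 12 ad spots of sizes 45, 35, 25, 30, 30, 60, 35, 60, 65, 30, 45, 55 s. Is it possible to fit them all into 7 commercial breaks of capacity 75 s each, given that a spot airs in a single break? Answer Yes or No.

Total = 515 s; ⌈515/75⌉ = 7.
The bound of 7 does not rule out 7, but exhaustive search shows no assignment into 7 commercial breaks of capacity 75 s exists — the minimum is 8.

No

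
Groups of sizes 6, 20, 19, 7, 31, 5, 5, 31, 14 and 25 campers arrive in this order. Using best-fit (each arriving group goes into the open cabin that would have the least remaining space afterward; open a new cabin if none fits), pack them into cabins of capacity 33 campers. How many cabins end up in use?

  6 → cabin 1 (new)  [load 6/33]
  20 → cabin 1  [load 26/33]
  19 → cabin 2 (new)  [load 19/33]
  7 → cabin 1  [load 33/33]
  31 → cabin 3 (new)  [load 31/33]
  5 → cabin 2  [load 24/33]
  5 → cabin 2  [load 29/33]
  31 → cabin 4 (new)  [load 31/33]
  14 → cabin 5 (new)  [load 14/33]
  25 → cabin 6 (new)  [load 25/33]
6 cabins opened.

6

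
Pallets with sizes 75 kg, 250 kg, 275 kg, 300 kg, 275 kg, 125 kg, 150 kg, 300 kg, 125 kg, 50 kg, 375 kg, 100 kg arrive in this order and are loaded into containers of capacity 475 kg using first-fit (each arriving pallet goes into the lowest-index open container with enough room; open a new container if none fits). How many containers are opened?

6

  75 → container 1 (new)  [load 75/475]
  250 → container 1  [load 325/475]
  275 → container 2 (new)  [load 275/475]
  300 → container 3 (new)  [load 300/475]
  275 → container 4 (new)  [load 275/475]
  125 → container 1  [load 450/475]
  150 → container 2  [load 425/475]
  300 → container 5 (new)  [load 300/475]
  125 → container 3  [load 425/475]
  50 → container 2  [load 475/475]
  375 → container 6 (new)  [load 375/475]
  100 → container 4  [load 375/475]
6 containers opened.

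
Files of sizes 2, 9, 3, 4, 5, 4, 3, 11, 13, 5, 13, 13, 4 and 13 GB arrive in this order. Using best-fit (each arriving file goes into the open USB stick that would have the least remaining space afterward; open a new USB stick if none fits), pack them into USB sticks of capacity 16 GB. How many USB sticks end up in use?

  2 → USB stick 1 (new)  [load 2/16]
  9 → USB stick 1  [load 11/16]
  3 → USB stick 1  [load 14/16]
  4 → USB stick 2 (new)  [load 4/16]
  5 → USB stick 2  [load 9/16]
  4 → USB stick 2  [load 13/16]
  3 → USB stick 2  [load 16/16]
  11 → USB stick 3 (new)  [load 11/16]
  13 → USB stick 4 (new)  [load 13/16]
  5 → USB stick 3  [load 16/16]
  13 → USB stick 5 (new)  [load 13/16]
  13 → USB stick 6 (new)  [load 13/16]
  4 → USB stick 7 (new)  [load 4/16]
  13 → USB stick 8 (new)  [load 13/16]
8 USB sticks opened.

8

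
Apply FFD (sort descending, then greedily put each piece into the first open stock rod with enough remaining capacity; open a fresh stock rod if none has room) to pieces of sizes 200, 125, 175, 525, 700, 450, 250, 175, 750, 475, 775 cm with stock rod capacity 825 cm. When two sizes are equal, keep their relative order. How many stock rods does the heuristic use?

6

Sorted descending: 775, 750, 700, 525, 475, 450, 250, 200, 175, 175, 125.
  775 → stock rod 1 (new)  [load 775/825]
  750 → stock rod 2 (new)  [load 750/825]
  700 → stock rod 3 (new)  [load 700/825]
  525 → stock rod 4 (new)  [load 525/825]
  475 → stock rod 5 (new)  [load 475/825]
  450 → stock rod 6 (new)  [load 450/825]
  250 → stock rod 4  [load 775/825]
  200 → stock rod 5  [load 675/825]
  175 → stock rod 6  [load 625/825]
  175 → stock rod 6  [load 800/825]
  125 → stock rod 3  [load 825/825]
6 stock rods opened.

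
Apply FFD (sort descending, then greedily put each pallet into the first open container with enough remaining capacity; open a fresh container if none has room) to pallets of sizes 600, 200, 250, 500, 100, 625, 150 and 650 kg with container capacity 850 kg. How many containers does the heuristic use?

4

Sorted descending: 650, 625, 600, 500, 250, 200, 150, 100.
  650 → container 1 (new)  [load 650/850]
  625 → container 2 (new)  [load 625/850]
  600 → container 3 (new)  [load 600/850]
  500 → container 4 (new)  [load 500/850]
  250 → container 3  [load 850/850]
  200 → container 1  [load 850/850]
  150 → container 2  [load 775/850]
  100 → container 4  [load 600/850]
4 containers opened.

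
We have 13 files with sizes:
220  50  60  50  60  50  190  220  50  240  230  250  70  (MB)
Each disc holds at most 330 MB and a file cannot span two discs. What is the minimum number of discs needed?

6

Total = 250 + 240 + 230 + 220 + 220 + 190 + 70 + 60 + 60 + 50 + 50 + 50 + 50 = 1740 MB.
Lower bound: ⌈1740/330⌉ = 6 discs.
A packing using 6 discs:
  disc 1: 250 + 70 = 320
  disc 2: 240 + 60 = 300
  disc 3: 230 + 60 = 290
  disc 4: 220 + 50 + 50 = 320
  disc 5: 220 + 50 + 50 = 320
  disc 6: 190 = 190
This matches the lower bound, so 6 is optimal.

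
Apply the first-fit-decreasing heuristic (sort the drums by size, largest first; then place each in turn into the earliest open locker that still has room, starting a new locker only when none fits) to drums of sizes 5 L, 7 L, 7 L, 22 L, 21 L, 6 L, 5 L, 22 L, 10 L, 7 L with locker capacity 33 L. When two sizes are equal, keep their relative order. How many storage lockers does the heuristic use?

Sorted descending: 22, 22, 21, 10, 7, 7, 7, 6, 5, 5.
  22 → locker 1 (new)  [load 22/33]
  22 → locker 2 (new)  [load 22/33]
  21 → locker 3 (new)  [load 21/33]
  10 → locker 1  [load 32/33]
  7 → locker 2  [load 29/33]
  7 → locker 3  [load 28/33]
  7 → locker 4 (new)  [load 7/33]
  6 → locker 4  [load 13/33]
  5 → locker 3  [load 33/33]
  5 → locker 4  [load 18/33]
4 storage lockers opened.

4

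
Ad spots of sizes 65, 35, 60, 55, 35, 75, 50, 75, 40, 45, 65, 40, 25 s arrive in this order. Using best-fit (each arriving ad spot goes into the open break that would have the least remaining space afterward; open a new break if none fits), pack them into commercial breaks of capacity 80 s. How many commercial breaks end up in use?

10

  65 → break 1 (new)  [load 65/80]
  35 → break 2 (new)  [load 35/80]
  60 → break 3 (new)  [load 60/80]
  55 → break 4 (new)  [load 55/80]
  35 → break 2  [load 70/80]
  75 → break 5 (new)  [load 75/80]
  50 → break 6 (new)  [load 50/80]
  75 → break 7 (new)  [load 75/80]
  40 → break 8 (new)  [load 40/80]
  45 → break 9 (new)  [load 45/80]
  65 → break 10 (new)  [load 65/80]
  40 → break 8  [load 80/80]
  25 → break 4  [load 80/80]
10 commercial breaks opened.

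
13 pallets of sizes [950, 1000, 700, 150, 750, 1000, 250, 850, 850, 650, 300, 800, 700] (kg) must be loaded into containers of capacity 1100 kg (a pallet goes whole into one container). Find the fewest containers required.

10

Total = 1000 + 1000 + 950 + 850 + 850 + 800 + 750 + 700 + 700 + 650 + 300 + 250 + 150 = 8950 kg.
Lower bound: ⌈8950/1100⌉ = 9 containers.
Also, 10 pallets each exceed 550 kg, and no two of those can share a container, so at least 10 containers are needed.
A packing using 10 containers:
  container 1: 1000 = 1000
  container 2: 1000 = 1000
  container 3: 950 + 150 = 1100
  container 4: 850 + 250 = 1100
  container 5: 850 = 850
  container 6: 800 + 300 = 1100
  container 7: 750 = 750
  container 8: 700 = 700
  container 9: 700 = 700
  container 10: 650 = 650
This matches the lower bound, so 10 is optimal.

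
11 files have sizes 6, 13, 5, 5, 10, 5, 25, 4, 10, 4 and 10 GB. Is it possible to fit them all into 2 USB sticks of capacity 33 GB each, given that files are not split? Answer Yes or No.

No

Total = 97 GB; ⌈97/33⌉ = 3.
At least 3 USB sticks are required, but only 2 are allowed.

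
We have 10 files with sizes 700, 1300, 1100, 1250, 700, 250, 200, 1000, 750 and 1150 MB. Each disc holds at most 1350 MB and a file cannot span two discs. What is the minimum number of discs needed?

Total = 1300 + 1250 + 1150 + 1100 + 1000 + 750 + 700 + 700 + 250 + 200 = 8400 MB.
Lower bound: ⌈8400/1350⌉ = 7 discs.
Also, 8 files each exceed 675 MB, and no two of those can share a disc, so at least 8 discs are needed.
A packing using 8 discs:
  disc 1: 1300 = 1300
  disc 2: 1250 = 1250
  disc 3: 1150 + 200 = 1350
  disc 4: 1100 + 250 = 1350
  disc 5: 1000 = 1000
  disc 6: 750 = 750
  disc 7: 700 = 700
  disc 8: 700 = 700
This matches the lower bound, so 8 is optimal.

8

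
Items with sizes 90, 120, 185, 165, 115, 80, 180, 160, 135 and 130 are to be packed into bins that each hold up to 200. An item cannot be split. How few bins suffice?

9

Total = 185 + 180 + 165 + 160 + 135 + 130 + 120 + 115 + 90 + 80 = 1360.
Lower bound: ⌈1360/200⌉ = 7 bins.
Also, 8 items each exceed 100, and no two of those can share a bin, so at least 8 bins are needed.
A packing using 9 bins:
  bin 1: 185 = 185
  bin 2: 180 = 180
  bin 3: 165 = 165
  bin 4: 160 = 160
  bin 5: 135 = 135
  bin 6: 130 = 130
  bin 7: 120 + 80 = 200
  bin 8: 115 = 115
  bin 9: 90 = 90
No arrangement into 8 bins stays within capacity, so 9 is optimal.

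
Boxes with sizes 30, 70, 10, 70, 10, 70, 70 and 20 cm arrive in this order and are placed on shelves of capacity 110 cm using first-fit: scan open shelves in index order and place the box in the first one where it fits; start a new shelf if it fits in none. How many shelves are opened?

4

  30 → shelf 1 (new)  [load 30/110]
  70 → shelf 1  [load 100/110]
  10 → shelf 1  [load 110/110]
  70 → shelf 2 (new)  [load 70/110]
  10 → shelf 2  [load 80/110]
  70 → shelf 3 (new)  [load 70/110]
  70 → shelf 4 (new)  [load 70/110]
  20 → shelf 2  [load 100/110]
4 shelves opened.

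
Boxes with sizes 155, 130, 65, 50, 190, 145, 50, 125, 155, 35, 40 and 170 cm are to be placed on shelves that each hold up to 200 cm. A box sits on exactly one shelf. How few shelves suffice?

Total = 190 + 170 + 155 + 155 + 145 + 130 + 125 + 65 + 50 + 50 + 40 + 35 = 1310 cm.
Lower bound: ⌈1310/200⌉ = 7 shelves.
A packing using 7 shelves:
  shelf 1: 190 = 190
  shelf 2: 170 = 170
  shelf 3: 155 + 40 = 195
  shelf 4: 155 + 35 = 190
  shelf 5: 145 + 50 = 195
  shelf 6: 130 + 65 = 195
  shelf 7: 125 + 50 = 175
This matches the lower bound, so 7 is optimal.

7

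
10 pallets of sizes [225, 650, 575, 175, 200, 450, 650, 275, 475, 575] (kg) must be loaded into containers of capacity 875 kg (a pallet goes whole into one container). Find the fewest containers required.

6

Total = 650 + 650 + 575 + 575 + 475 + 450 + 275 + 225 + 200 + 175 = 4250 kg.
Lower bound: ⌈4250/875⌉ = 5 containers.
Also, 6 pallets each exceed 875/2 kg, and no two of those can share a container, so at least 6 containers are needed.
A packing using 6 containers:
  container 1: 650 + 225 = 875
  container 2: 650 + 200 = 850
  container 3: 575 + 275 = 850
  container 4: 575 + 175 = 750
  container 5: 475 = 475
  container 6: 450 = 450
This matches the lower bound, so 6 is optimal.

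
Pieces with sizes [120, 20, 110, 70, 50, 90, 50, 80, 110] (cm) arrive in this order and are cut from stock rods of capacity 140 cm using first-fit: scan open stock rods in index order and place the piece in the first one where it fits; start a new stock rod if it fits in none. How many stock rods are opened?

  120 → stock rod 1 (new)  [load 120/140]
  20 → stock rod 1  [load 140/140]
  110 → stock rod 2 (new)  [load 110/140]
  70 → stock rod 3 (new)  [load 70/140]
  50 → stock rod 3  [load 120/140]
  90 → stock rod 4 (new)  [load 90/140]
  50 → stock rod 4  [load 140/140]
  80 → stock rod 5 (new)  [load 80/140]
  110 → stock rod 6 (new)  [load 110/140]
6 stock rods opened.

6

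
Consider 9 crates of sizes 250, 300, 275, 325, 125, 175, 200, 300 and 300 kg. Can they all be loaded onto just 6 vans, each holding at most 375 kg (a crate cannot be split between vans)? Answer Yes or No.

Total = 2250 kg; ⌈2250/375⌉ = 6.
7 crates each exceed half the capacity and cannot share a van, forcing at least 7 vans.
At least 7 vans are required, but only 6 are allowed.

No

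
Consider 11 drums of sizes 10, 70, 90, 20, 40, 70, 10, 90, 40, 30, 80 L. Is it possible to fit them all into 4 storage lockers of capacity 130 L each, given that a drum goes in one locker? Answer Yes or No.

No

Total = 550 L; ⌈550/130⌉ = 5.
At least 5 storage lockers are required, but only 4 are allowed.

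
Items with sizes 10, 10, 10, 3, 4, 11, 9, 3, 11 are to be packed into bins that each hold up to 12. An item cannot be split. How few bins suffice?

7

Total = 11 + 11 + 10 + 10 + 10 + 9 + 4 + 3 + 3 = 71.
Lower bound: ⌈71/12⌉ = 6 bins.
A packing using 7 bins:
  bin 1: 11 = 11
  bin 2: 11 = 11
  bin 3: 10 = 10
  bin 4: 10 = 10
  bin 5: 10 = 10
  bin 6: 9 + 3 = 12
  bin 7: 4 + 3 = 7
No arrangement into 6 bins stays within capacity, so 7 is optimal.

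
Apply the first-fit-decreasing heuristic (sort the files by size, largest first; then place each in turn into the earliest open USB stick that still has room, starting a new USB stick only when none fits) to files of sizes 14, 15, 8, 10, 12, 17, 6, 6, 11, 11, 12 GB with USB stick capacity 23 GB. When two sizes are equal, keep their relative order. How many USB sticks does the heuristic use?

6

Sorted descending: 17, 15, 14, 12, 12, 11, 11, 10, 8, 6, 6.
  17 → USB stick 1 (new)  [load 17/23]
  15 → USB stick 2 (new)  [load 15/23]
  14 → USB stick 3 (new)  [load 14/23]
  12 → USB stick 4 (new)  [load 12/23]
  12 → USB stick 5 (new)  [load 12/23]
  11 → USB stick 4  [load 23/23]
  11 → USB stick 5  [load 23/23]
  10 → USB stick 6 (new)  [load 10/23]
  8 → USB stick 2  [load 23/23]
  6 → USB stick 1  [load 23/23]
  6 → USB stick 3  [load 20/23]
6 USB sticks opened.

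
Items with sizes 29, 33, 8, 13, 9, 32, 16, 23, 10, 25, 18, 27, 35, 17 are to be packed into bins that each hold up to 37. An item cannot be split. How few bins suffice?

9

Total = 35 + 33 + 32 + 29 + 27 + 25 + 23 + 18 + 17 + 16 + 13 + 10 + 9 + 8 = 295.
Lower bound: ⌈295/37⌉ = 8 bins.
A packing using 9 bins:
  bin 1: 35 = 35
  bin 2: 33 = 33
  bin 3: 32 = 32
  bin 4: 29 + 8 = 37
  bin 5: 27 + 10 = 37
  bin 6: 25 + 9 = 34
  bin 7: 23 + 13 = 36
  bin 8: 18 + 17 = 35
  bin 9: 16 = 16
No arrangement into 8 bins stays within capacity, so 9 is optimal.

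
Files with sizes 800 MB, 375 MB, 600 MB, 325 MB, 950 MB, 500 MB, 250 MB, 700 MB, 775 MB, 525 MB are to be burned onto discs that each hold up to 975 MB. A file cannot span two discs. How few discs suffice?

Total = 950 + 800 + 775 + 700 + 600 + 525 + 500 + 375 + 325 + 250 = 5800 MB.
Lower bound: ⌈5800/975⌉ = 6 discs.
Also, 7 files each exceed 975/2 MB, and no two of those can share a disc, so at least 7 discs are needed.
A packing using 7 discs:
  disc 1: 950 = 950
  disc 2: 800 = 800
  disc 3: 775 = 775
  disc 4: 700 + 250 = 950
  disc 5: 600 + 375 = 975
  disc 6: 525 + 325 = 850
  disc 7: 500 = 500
This matches the lower bound, so 7 is optimal.

7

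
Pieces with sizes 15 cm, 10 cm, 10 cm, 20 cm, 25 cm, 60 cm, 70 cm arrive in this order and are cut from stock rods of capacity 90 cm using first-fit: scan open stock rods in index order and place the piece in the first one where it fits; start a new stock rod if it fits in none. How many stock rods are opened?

  15 → stock rod 1 (new)  [load 15/90]
  10 → stock rod 1  [load 25/90]
  10 → stock rod 1  [load 35/90]
  20 → stock rod 1  [load 55/90]
  25 → stock rod 1  [load 80/90]
  60 → stock rod 2 (new)  [load 60/90]
  70 → stock rod 3 (new)  [load 70/90]
3 stock rods opened.

3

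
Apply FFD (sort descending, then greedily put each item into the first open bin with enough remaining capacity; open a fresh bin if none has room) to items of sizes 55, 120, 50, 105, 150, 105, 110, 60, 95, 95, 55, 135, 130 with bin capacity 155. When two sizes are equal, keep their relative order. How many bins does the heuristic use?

10

Sorted descending: 150, 135, 130, 120, 110, 105, 105, 95, 95, 60, 55, 55, 50.
  150 → bin 1 (new)  [load 150/155]
  135 → bin 2 (new)  [load 135/155]
  130 → bin 3 (new)  [load 130/155]
  120 → bin 4 (new)  [load 120/155]
  110 → bin 5 (new)  [load 110/155]
  105 → bin 6 (new)  [load 105/155]
  105 → bin 7 (new)  [load 105/155]
  95 → bin 8 (new)  [load 95/155]
  95 → bin 9 (new)  [load 95/155]
  60 → bin 8  [load 155/155]
  55 → bin 9  [load 150/155]
  55 → bin 10 (new)  [load 55/155]
  50 → bin 6  [load 155/155]
10 bins opened.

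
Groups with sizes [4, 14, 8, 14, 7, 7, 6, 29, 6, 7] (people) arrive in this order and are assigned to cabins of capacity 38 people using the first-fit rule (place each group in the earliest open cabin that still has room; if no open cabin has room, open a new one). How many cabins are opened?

  4 → cabin 1 (new)  [load 4/38]
  14 → cabin 1  [load 18/38]
  8 → cabin 1  [load 26/38]
  14 → cabin 2 (new)  [load 14/38]
  7 → cabin 1  [load 33/38]
  7 → cabin 2  [load 21/38]
  6 → cabin 2  [load 27/38]
  29 → cabin 3 (new)  [load 29/38]
  6 → cabin 2  [load 33/38]
  7 → cabin 3  [load 36/38]
3 cabins opened.

3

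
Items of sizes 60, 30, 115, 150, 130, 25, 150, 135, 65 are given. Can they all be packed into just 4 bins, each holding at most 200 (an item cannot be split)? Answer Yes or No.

No

Total = 860; ⌈860/200⌉ = 5.
At least 5 bins are required, but only 4 are allowed.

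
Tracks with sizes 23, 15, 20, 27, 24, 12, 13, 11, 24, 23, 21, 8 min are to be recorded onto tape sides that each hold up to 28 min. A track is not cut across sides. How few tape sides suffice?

9

Total = 27 + 24 + 24 + 23 + 23 + 21 + 20 + 15 + 13 + 12 + 11 + 8 = 221 min.
Lower bound: ⌈221/28⌉ = 8 tape sides.
A packing using 9 tape sides:
  side 1: 27 = 27
  side 2: 24 = 24
  side 3: 24 = 24
  side 4: 23 = 23
  side 5: 23 = 23
  side 6: 21 = 21
  side 7: 20 + 8 = 28
  side 8: 15 + 13 = 28
  side 9: 12 + 11 = 23
No arrangement into 8 tape sides stays within capacity, so 9 is optimal.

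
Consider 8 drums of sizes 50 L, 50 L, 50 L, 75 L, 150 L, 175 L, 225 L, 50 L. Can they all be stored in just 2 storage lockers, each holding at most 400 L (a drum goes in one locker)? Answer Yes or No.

No

Total = 825 L; ⌈825/400⌉ = 3.
At least 3 storage lockers are required, but only 2 are allowed.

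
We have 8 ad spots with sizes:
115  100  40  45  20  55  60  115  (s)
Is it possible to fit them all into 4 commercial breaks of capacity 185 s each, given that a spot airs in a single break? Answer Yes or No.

Yes

A valid assignment using 4 commercial breaks:
  break 1: 115 + 60 = 175
  break 2: 115 + 55 = 170
  break 3: 100 + 45 + 40 = 185
  break 4: 20 = 20
Every load is within 185 s, so 4 commercial breaks suffice.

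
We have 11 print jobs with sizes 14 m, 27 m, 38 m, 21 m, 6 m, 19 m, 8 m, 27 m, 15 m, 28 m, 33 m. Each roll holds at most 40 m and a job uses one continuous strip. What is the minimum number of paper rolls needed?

7

Total = 38 + 33 + 28 + 27 + 27 + 21 + 19 + 15 + 14 + 8 + 6 = 236 m.
Lower bound: ⌈236/40⌉ = 6 paper rolls.
A packing using 7 paper rolls:
  roll 1: 38 = 38
  roll 2: 33 + 6 = 39
  roll 3: 28 + 8 = 36
  roll 4: 27 = 27
  roll 5: 27 = 27
  roll 6: 21 + 19 = 40
  roll 7: 15 + 14 = 29
No arrangement into 6 paper rolls stays within capacity, so 7 is optimal.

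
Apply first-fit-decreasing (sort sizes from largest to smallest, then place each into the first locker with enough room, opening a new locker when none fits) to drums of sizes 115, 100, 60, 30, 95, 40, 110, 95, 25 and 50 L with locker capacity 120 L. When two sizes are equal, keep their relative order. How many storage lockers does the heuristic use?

Sorted descending: 115, 110, 100, 95, 95, 60, 50, 40, 30, 25.
  115 → locker 1 (new)  [load 115/120]
  110 → locker 2 (new)  [load 110/120]
  100 → locker 3 (new)  [load 100/120]
  95 → locker 4 (new)  [load 95/120]
  95 → locker 5 (new)  [load 95/120]
  60 → locker 6 (new)  [load 60/120]
  50 → locker 6  [load 110/120]
  40 → locker 7 (new)  [load 40/120]
  30 → locker 7  [load 70/120]
  25 → locker 4  [load 120/120]
7 storage lockers opened.

7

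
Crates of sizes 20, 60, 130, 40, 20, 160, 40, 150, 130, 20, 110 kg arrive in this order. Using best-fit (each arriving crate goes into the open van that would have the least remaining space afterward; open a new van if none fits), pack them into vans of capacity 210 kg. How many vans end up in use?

  20 → van 1 (new)  [load 20/210]
  60 → van 1  [load 80/210]
  130 → van 1  [load 210/210]
  40 → van 2 (new)  [load 40/210]
  20 → van 2  [load 60/210]
  160 → van 3 (new)  [load 160/210]
  40 → van 3  [load 200/210]
  150 → van 2  [load 210/210]
  130 → van 4 (new)  [load 130/210]
  20 → van 4  [load 150/210]
  110 → van 5 (new)  [load 110/210]
5 vans opened.

5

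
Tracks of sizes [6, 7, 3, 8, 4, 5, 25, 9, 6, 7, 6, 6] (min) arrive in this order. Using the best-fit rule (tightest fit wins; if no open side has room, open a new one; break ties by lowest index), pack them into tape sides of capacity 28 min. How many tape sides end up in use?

4

  6 → side 1 (new)  [load 6/28]
  7 → side 1  [load 13/28]
  3 → side 1  [load 16/28]
  8 → side 1  [load 24/28]
  4 → side 1  [load 28/28]
  5 → side 2 (new)  [load 5/28]
  25 → side 3 (new)  [load 25/28]
  9 → side 2  [load 14/28]
  6 → side 2  [load 20/28]
  7 → side 2  [load 27/28]
  6 → side 4 (new)  [load 6/28]
  6 → side 4  [load 12/28]
4 tape sides opened.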